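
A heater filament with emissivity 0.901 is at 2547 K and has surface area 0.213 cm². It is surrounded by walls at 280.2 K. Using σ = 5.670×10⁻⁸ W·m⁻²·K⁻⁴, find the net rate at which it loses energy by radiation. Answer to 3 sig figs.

Net loss ≈ 45.8 W

Area A = 0.213 cm² = 2.13×10⁻⁵ m².
Net radiated power P_net = εσA(T⁴ − T₀⁴) = 0.901×5.670×10⁻⁸×2.13×10⁻⁵×(2547⁴ − 280.2⁴).
T⁴ − T₀⁴ = 4.20839×10¹³ − 6.16414×10⁹ = 4.20777×10¹³ K⁴, so P_net = 45.8 W.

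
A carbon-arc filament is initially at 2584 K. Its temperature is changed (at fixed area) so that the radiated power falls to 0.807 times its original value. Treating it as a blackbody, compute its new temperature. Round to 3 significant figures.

P ∝ T⁴, so T₂/T₁ = (P₂/P₁)^(1/4) = (0.807)^(1/4) = 0.947804.
T₂ = 2584 × 0.947804 = 2.45×10³ K.

T₂ ≈ 2.45×10³ K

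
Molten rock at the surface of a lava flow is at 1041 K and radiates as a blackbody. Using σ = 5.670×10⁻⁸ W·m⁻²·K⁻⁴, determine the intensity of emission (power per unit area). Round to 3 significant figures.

Stefan–Boltzmann: I = σT⁴ = 5.670×10⁻⁸ × (1041)⁴ = 6.66×10⁴ W/m².

I ≈ 6.66×10⁴ W/m²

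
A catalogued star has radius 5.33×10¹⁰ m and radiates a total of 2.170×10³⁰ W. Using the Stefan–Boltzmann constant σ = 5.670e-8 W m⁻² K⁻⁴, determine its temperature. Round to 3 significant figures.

Surface area A = 4πR² = 4π(5.33×10¹⁰ m)² = 3.56997×10²² m².
P = σAT⁴ ⇒ T = (P/(σA))^(1/4) = (2.170×10³⁰/(5.670×10⁻⁸×3.56997×10²²))^(1/4) = 5.72×10³ K.

T ≈ 5.72×10³ K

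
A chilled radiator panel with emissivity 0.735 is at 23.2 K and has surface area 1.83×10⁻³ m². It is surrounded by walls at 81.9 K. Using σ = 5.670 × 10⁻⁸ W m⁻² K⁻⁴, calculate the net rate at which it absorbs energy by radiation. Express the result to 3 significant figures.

Net gain ≈ 3.41×10⁻³ W

Area A = 1.83×10⁻³ m².
Net radiated power P_net = εσA(T⁴ − T₀⁴) = 0.735×5.670×10⁻⁸×1.83×10⁻³×(23.2⁴ − 81.9⁴).
T⁴ − T₀⁴ = 2.89702×10⁵ − 4.49920×10⁷ = -4.47023×10⁷ K⁴, so P_net = -3.41×10⁻³ W — negative, meaning a net gain of 3.41×10⁻³ W.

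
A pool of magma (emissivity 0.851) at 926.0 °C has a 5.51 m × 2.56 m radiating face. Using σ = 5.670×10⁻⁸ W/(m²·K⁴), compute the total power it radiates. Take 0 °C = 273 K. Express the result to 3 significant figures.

P ≈ 1.41×10⁶ W

T = 926.0 °C + 273 = 1199.0 K.
Area A = 5.51 × 2.56 = 14.1056 m².
P = εσAT⁴ = 0.851 × 5.670×10⁻⁸ × 14.1056 × (1199.0)⁴ = 1.41×10⁶ W.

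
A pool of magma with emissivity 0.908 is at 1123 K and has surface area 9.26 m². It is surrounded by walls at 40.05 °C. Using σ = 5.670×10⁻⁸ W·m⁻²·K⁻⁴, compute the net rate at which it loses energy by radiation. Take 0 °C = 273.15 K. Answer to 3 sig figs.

Net loss ≈ 7.54×10⁵ W

Surroundings: T = 40.05 °C + 273.15 = 313.20 K.
Area A = 9.26 m².
Net radiated power P_net = εσA(T⁴ − T₀⁴) = 0.908×5.670×10⁻⁸×9.26×(1123⁴ − 313.20⁴).
T⁴ − T₀⁴ = 1.59045×10¹² − 9.62248×10⁹ = 1.58083×10¹² K⁴, so P_net = 7.54×10⁵ W.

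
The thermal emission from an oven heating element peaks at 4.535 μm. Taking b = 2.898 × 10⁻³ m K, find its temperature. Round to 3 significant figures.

T ≈ 639 K

Wien's law gives T = b/λ_max = (2.898×10⁻³ m·K)/(4.535×10⁻⁶ m) = 639 K.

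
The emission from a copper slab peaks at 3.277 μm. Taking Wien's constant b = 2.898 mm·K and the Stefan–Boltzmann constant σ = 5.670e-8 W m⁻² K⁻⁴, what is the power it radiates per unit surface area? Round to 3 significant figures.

I ≈ 3.47×10⁴ W/m²

Wien's law: T = b/λ_max = 2.898×10⁻³/3.277×10⁻⁶ = 884.345 K.
Then I = σT⁴ = 5.670×10⁻⁸×(884.345)⁴ = 3.47×10⁴ W/m².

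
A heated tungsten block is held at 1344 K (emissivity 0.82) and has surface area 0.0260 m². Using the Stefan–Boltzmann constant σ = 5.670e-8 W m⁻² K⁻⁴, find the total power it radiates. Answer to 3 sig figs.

Area A = 0.0260 m².
P = εσAT⁴ = 0.82 × 5.670×10⁻⁸ × 0.0260 × (1344)⁴ = 3.94×10³ W.

P ≈ 3.94×10³ W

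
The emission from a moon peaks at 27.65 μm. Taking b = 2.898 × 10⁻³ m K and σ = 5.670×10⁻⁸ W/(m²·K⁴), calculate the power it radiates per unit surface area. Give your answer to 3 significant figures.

I ≈ 6.84 W/m²

Wien's law: T = b/λ_max = 2.898×10⁻³/2.765×10⁻⁵ = 104.810 K.
Then I = σT⁴ = 5.670×10⁻⁸×(104.810)⁴ = 6.84 W/m².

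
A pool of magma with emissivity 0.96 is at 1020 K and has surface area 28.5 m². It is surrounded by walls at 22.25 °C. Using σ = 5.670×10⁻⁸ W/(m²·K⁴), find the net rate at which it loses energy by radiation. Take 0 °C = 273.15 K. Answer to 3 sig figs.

Surroundings: T = 22.25 °C + 273.15 = 295.40 K.
Area A = 28.5 m².
Net radiated power P_net = εσA(T⁴ − T₀⁴) = 0.96×5.670×10⁻⁸×28.5×(1020⁴ − 295.40⁴).
T⁴ − T₀⁴ = 1.08243×10¹² − 7.61451×10⁹ = 1.07482×10¹² K⁴, so P_net = 1.67×10⁶ W.

Net loss ≈ 1.67×10⁶ W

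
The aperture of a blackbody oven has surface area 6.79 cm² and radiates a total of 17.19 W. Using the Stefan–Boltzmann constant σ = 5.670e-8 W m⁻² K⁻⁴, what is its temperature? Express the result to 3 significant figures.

Area A = 6.79 cm² = 6.79×10⁻⁴ m².
P = σAT⁴ ⇒ T = (P/(σA))^(1/4) = (17.19/(5.670×10⁻⁸×6.79×10⁻⁴))^(1/4) = 817 K.

T ≈ 817 K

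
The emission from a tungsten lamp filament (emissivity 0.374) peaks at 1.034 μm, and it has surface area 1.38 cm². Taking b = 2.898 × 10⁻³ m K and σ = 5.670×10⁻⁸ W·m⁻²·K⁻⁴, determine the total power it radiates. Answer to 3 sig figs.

Wien's law: T = b/λ_max = 2.898×10⁻³/1.034×10⁻⁶ = 2802.71 K.
Area A = 1.38 cm² = 1.38×10⁻⁴ m².
Then P = εσAT⁴ = 0.374×5.670×10⁻⁸×1.38×10⁻⁴×(2802.71)⁴ = 181 W.

P ≈ 181 W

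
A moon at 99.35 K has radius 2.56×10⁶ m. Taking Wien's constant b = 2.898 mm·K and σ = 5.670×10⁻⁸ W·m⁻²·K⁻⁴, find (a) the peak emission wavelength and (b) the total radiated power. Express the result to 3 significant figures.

λ_max ≈ 29.2 μm; P ≈ 4.55×10¹⁴ W

(a) λ_max = b/T = 2.898×10⁻³/99.35 = 2.917×10⁻⁵ m = 29.2 μm.
Surface area A = 4πR² = 4π(2.56×10⁶ m)² = 8.23550×10¹³ m².
(b) P = σAT⁴ = 5.670×10⁻⁸×8.23550×10¹³×(99.35)⁴ = 4.55×10¹⁴ W.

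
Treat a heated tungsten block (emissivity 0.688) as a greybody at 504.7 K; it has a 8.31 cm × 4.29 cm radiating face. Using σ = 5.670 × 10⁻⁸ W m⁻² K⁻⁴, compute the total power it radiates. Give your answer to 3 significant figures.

Area A = 0.0831 × 0.0429 = 3.56499×10⁻³ m².
P = εσAT⁴ = 0.688 × 5.670×10⁻⁸ × 3.56499×10⁻³ × (504.7)⁴ = 9.02 W.

P ≈ 9.02 W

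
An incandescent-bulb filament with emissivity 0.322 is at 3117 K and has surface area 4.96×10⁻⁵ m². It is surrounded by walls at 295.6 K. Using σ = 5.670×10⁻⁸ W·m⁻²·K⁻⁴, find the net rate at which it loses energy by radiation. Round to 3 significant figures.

Net loss ≈ 85.5 W

Area A = 4.96×10⁻⁵ m².
Net radiated power P_net = εσA(T⁴ − T₀⁴) = 0.322×5.670×10⁻⁸×4.96×10⁻⁵×(3117⁴ − 295.6⁴).
T⁴ − T₀⁴ = 9.43946×10¹³ − 7.63515×10⁹ = 9.43870×10¹³ K⁴, so P_net = 85.5 W.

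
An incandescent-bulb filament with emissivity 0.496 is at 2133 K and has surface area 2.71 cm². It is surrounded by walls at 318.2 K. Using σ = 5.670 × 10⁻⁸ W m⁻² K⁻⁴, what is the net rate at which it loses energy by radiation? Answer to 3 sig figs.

Area A = 2.71 cm² = 2.71×10⁻⁴ m².
Net radiated power P_net = εσA(T⁴ − T₀⁴) = 0.496×5.670×10⁻⁸×2.71×10⁻⁴×(2133⁴ − 318.2⁴).
T⁴ − T₀⁴ = 2.06997×10¹³ − 1.02518×10¹⁰ = 2.06894×10¹³ K⁴, so P_net = 158 W.

Net loss ≈ 158 W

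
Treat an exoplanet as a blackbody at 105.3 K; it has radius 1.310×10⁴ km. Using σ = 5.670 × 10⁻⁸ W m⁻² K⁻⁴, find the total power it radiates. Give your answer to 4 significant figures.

Surface area A = 4πR² = 4π(1.310×10⁷ m)² = 2.15651×10¹⁵ m².
P = σAT⁴ = 5.670×10⁻⁸ × 2.15651×10¹⁵ × (105.3)⁴ = 1.503×10¹⁶ W.

P ≈ 1.503×10¹⁶ W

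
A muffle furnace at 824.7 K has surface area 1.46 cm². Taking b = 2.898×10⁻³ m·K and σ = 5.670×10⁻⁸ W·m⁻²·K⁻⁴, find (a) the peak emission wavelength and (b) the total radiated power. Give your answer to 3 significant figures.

λ_max ≈ 3.51 μm; P ≈ 3.83 W

(a) λ_max = b/T = 2.898×10⁻³/824.7 = 3.514×10⁻⁶ m = 3.51 μm.
Area A = 1.46 cm² = 1.46×10⁻⁴ m².
(b) P = σAT⁴ = 5.670×10⁻⁸×1.46×10⁻⁴×(824.7)⁴ = 3.83 W.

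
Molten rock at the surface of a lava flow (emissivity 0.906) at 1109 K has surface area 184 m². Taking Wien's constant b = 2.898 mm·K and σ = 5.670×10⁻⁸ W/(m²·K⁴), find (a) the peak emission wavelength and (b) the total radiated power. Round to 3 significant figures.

(a) λ_max = b/T = 2.898×10⁻³/1109 = 2.613×10⁻⁶ m = 2.61 μm.
Area A = 184 m².
(b) P = εσAT⁴ = 0.906×5.670×10⁻⁸×184×(1109)⁴ = 1.43×10⁷ W.

λ_max ≈ 2.61 μm; P ≈ 1.43×10⁷ W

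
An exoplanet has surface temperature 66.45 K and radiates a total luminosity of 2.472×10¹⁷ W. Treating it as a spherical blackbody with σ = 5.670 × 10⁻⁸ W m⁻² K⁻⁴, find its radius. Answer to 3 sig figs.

L = 4πR²σT⁴ ⇒ R = √(L/(4πσT⁴)).
σT⁴ = 1.10551 W/m², so R = √(2.472×10¹⁷/(4π×1.10551)) = 1.33×10⁸ m.

R ≈ 1.33×10⁸ m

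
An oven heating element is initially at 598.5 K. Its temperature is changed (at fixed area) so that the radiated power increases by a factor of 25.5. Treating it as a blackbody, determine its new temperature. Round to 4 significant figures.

P ∝ T⁴, so T₂/T₁ = (P₂/P₁)^(1/4) = (25.5)^(1/4) = 2.24717.
T₂ = 598.5 × 2.24717 = 1345 K.

T₂ ≈ 1345 K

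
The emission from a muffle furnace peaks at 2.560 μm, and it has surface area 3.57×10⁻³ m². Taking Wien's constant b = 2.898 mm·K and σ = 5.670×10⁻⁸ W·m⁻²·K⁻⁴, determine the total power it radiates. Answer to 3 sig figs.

Wien's law: T = b/λ_max = 2.898×10⁻³/2.560×10⁻⁶ = 1132.03 K.
Area A = 3.57×10⁻³ m².
Then P = σAT⁴ = 5.670×10⁻⁸×3.57×10⁻³×(1132.03)⁴ = 332 W.

P ≈ 332 W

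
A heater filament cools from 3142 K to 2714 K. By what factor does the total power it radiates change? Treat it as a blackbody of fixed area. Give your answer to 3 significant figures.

P ∝ T⁴, so P₂/P₁ = (T₂/T₁)⁴ = (2714/3142)⁴ = (0.863781)⁴ = 0.557.

P₂/P₁ ≈ 0.557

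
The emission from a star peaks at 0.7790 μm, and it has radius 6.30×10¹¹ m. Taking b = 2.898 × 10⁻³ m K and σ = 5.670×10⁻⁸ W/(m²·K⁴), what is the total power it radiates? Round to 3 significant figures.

Wien's law: T = b/λ_max = 2.898×10⁻³/7.790×10⁻⁷ = 3720.15 K.
Surface area A = 4πR² = 4π(6.30×10¹¹ m)² = 4.98759×10²⁴ m².
Then P = σAT⁴ = 5.670×10⁻⁸×4.98759×10²⁴×(3720.15)⁴ = 5.42×10³¹ W.

P ≈ 5.42×10³¹ W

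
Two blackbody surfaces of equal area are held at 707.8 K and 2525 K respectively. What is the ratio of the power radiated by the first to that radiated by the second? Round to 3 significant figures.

With equal areas, P₁/P₂ = (T₁/T₂)⁴ = (707.8/2525)⁴ = 6.17×10⁻³.

P₁/P₂ ≈ 6.17×10⁻³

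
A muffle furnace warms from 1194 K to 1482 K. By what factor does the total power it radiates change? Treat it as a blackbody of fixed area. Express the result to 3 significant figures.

P₂/P₁ ≈ 2.37

P ∝ T⁴, so P₂/P₁ = (T₂/T₁)⁴ = (1482/1194)⁴ = (1.24121)⁴ = 2.37.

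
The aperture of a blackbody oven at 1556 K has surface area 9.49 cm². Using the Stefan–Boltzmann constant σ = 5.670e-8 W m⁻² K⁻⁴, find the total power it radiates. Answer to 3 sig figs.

P ≈ 315 W

Area A = 9.49 cm² = 9.49×10⁻⁴ m².
P = σAT⁴ = 5.670×10⁻⁸ × 9.49×10⁻⁴ × (1556)⁴ = 315 W.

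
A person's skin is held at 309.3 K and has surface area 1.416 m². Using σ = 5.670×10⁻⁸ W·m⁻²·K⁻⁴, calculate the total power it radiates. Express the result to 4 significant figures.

P ≈ 734.8 W

Area A = 1.416 m².
P = σAT⁴ = 5.670×10⁻⁸ × 1.416 × (309.3)⁴ = 734.8 W.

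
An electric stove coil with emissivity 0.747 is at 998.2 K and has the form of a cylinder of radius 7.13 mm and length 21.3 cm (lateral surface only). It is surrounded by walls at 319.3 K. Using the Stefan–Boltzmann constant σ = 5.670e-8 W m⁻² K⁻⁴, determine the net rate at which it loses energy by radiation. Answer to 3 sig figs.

Lateral area A = 2πrL = 2π×7.13×10⁻³×0.213 = 9.54221×10⁻³ m².
Net radiated power P_net = εσA(T⁴ − T₀⁴) = 0.747×5.670×10⁻⁸×9.54221×10⁻³×(998.2⁴ − 319.3⁴).
T⁴ − T₀⁴ = 9.92819×10¹¹ − 1.03943×10¹⁰ = 9.82425×10¹¹ K⁴, so P_net = 397 W.

Net loss ≈ 397 W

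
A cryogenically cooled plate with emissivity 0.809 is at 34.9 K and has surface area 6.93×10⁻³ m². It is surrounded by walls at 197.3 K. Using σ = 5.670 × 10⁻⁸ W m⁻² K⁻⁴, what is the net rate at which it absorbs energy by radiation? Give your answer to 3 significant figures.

Net gain ≈ 0.481 W

Area A = 6.93×10⁻³ m².
Net radiated power P_net = εσA(T⁴ − T₀⁴) = 0.809×5.670×10⁻⁸×6.93×10⁻³×(34.9⁴ − 197.3⁴).
T⁴ − T₀⁴ = 1.48355×10⁶ − 1.51533×10⁹ = -1.51385×10⁹ K⁴, so P_net = -0.481 W — negative, meaning a net gain of 0.481 W.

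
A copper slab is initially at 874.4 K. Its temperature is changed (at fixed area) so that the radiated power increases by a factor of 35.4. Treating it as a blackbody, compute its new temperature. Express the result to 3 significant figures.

P ∝ T⁴, so T₂/T₁ = (P₂/P₁)^(1/4) = (35.4)^(1/4) = 2.43922.
T₂ = 874.4 × 2.43922 = 2.13×10³ K.

T₂ ≈ 2.13×10³ K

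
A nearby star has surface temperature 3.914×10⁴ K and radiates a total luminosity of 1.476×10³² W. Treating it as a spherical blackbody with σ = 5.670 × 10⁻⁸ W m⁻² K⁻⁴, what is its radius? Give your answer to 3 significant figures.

L = 4πR²σT⁴ ⇒ R = √(L/(4πσT⁴)).
σT⁴ = 1.33066×10¹¹ W/m², so R = √(1.476×10³²/(4π×1.33066×10¹¹)) = 9.40×10⁹ m.

R ≈ 9.40×10⁹ m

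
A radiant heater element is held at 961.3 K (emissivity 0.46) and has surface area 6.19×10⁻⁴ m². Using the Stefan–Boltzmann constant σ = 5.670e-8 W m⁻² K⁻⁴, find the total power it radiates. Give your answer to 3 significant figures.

Area A = 6.19×10⁻⁴ m².
P = εσAT⁴ = 0.46 × 5.670×10⁻⁸ × 6.19×10⁻⁴ × (961.3)⁴ = 13.8 W.

P ≈ 13.8 W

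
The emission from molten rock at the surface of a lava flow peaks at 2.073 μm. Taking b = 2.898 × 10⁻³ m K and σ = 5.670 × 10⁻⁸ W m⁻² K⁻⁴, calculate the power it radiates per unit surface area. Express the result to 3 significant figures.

I ≈ 2.17×10⁵ W/m²

Wien's law: T = b/λ_max = 2.898×10⁻³/2.073×10⁻⁶ = 1397.97 K.
Then I = σT⁴ = 5.670×10⁻⁸×(1397.97)⁴ = 2.17×10⁵ W/m².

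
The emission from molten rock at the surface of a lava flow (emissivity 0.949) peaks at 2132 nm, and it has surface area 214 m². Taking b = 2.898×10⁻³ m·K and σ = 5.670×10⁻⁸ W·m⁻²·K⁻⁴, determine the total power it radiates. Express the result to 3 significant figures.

P ≈ 3.93×10⁷ W

Wien's law: T = b/λ_max = 2.898×10⁻³/2.132×10⁻⁶ = 1359.29 K.
Area A = 214 m².
Then P = εσAT⁴ = 0.949×5.670×10⁻⁸×214×(1359.29)⁴ = 3.93×10⁷ W.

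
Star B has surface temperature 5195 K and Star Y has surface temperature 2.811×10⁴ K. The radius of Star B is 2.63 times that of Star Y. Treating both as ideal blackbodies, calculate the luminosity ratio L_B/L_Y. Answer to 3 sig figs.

L_B/L_Y ≈ 8.07×10⁻³

L ∝ R²T⁴, so L_B/L_Y = (R_B/R_Y)²(T_B/T_Y)⁴ = (2.63)² × (5195/2.811×10⁴)⁴ = 6.9169 × 1.16654×10⁻³ = 8.07×10⁻³.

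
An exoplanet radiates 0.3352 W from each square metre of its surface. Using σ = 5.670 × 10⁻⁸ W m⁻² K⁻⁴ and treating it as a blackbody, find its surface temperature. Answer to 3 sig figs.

I = σT⁴, so T = (I/σ)^(1/4) = (0.3352/(5.670×10⁻⁸))^(1/4) = 49.3 K.

T ≈ 49.3 K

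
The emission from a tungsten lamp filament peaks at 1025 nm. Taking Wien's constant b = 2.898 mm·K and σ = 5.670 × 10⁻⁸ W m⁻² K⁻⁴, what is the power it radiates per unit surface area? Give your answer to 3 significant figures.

Wien's law: T = b/λ_max = 2.898×10⁻³/1.025×10⁻⁶ = 2827.32 K.
Then I = σT⁴ = 5.670×10⁻⁸×(2827.32)⁴ = 3.62×10⁶ W/m².

I ≈ 3.62×10⁶ W/m²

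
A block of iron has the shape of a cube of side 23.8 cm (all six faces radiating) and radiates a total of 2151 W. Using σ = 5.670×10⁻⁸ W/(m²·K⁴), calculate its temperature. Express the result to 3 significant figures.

T ≈ 578 K

Area A = 6s² = 6×(0.238 m)² = 0.339864 m².
P = σAT⁴ ⇒ T = (P/(σA))^(1/4) = (2151/(5.670×10⁻⁸×0.339864))^(1/4) = 578 K.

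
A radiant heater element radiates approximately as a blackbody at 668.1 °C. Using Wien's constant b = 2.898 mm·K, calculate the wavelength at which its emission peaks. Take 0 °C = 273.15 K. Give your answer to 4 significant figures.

T = 668.1 °C + 273.15 = 941.25 K.
Wien's displacement law: λ_max = b/T = (2.898×10⁻³ m·K)/(941.25 K) = 3.0789×10⁻⁶ m.
That is 3.079 μm, in the infrared range.

λ_max ≈ 3.079 μm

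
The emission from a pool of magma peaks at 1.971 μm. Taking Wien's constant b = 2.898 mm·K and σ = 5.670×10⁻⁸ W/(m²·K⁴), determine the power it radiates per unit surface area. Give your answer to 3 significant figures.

I ≈ 2.65×10⁵ W/m²

Wien's law: T = b/λ_max = 2.898×10⁻³/1.971×10⁻⁶ = 1470.32 K.
Then I = σT⁴ = 5.670×10⁻⁸×(1470.32)⁴ = 2.65×10⁵ W/m².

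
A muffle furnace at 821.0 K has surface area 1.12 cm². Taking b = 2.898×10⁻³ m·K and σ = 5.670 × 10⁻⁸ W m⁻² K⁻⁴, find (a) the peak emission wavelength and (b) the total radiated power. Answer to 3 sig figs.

λ_max ≈ 3.53 μm; P ≈ 2.89 W

(a) λ_max = b/T = 2.898×10⁻³/821.0 = 3.530×10⁻⁶ m = 3.53 μm.
Area A = 1.12 cm² = 1.12×10⁻⁴ m².
(b) P = σAT⁴ = 5.670×10⁻⁸×1.12×10⁻⁴×(821.0)⁴ = 2.89 W.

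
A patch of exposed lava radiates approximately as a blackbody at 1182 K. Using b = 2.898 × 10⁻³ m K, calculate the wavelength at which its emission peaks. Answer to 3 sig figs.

λ_max ≈ 2.45 μm

Wien's displacement law: λ_max = b/T = (2.898×10⁻³ m·K)/(1182 K) = 2.452×10⁻⁶ m.
That is 2.45 μm, in the infrared range.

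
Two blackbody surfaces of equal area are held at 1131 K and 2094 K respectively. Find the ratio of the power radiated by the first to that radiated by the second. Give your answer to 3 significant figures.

P₁/P₂ ≈ 0.0851

With equal areas, P₁/P₂ = (T₁/T₂)⁴ = (1131/2094)⁴ = 0.0851.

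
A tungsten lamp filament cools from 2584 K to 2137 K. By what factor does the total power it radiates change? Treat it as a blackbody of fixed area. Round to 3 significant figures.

P ∝ T⁴, so P₂/P₁ = (T₂/T₁)⁴ = (2137/2584)⁴ = (0.827012)⁴ = 0.468.

P₂/P₁ ≈ 0.468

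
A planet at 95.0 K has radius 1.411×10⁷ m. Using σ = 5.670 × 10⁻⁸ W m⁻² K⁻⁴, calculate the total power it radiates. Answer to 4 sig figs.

Surface area A = 4πR² = 4π(1.411×10⁷ m)² = 2.50187×10¹⁵ m².
P = σAT⁴ = 5.670×10⁻⁸ × 2.50187×10¹⁵ × (95.0)⁴ = 1.155×10¹⁶ W.

P ≈ 1.155×10¹⁶ W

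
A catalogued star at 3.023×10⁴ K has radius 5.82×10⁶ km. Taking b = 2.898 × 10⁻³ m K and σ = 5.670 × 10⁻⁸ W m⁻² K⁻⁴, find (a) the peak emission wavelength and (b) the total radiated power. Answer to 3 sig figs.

λ_max ≈ 95.9 nm; P ≈ 2.02×10³¹ W

(a) λ_max = b/T = 2.898×10⁻³/3.023×10⁴ = 9.587×10⁻⁸ m = 95.9 nm.
Surface area A = 4πR² = 4π(5.82×10⁹ m)² = 4.25653×10²⁰ m².
(b) P = σAT⁴ = 5.670×10⁻⁸×4.25653×10²⁰×(3.023×10⁴)⁴ = 2.02×10³¹ W.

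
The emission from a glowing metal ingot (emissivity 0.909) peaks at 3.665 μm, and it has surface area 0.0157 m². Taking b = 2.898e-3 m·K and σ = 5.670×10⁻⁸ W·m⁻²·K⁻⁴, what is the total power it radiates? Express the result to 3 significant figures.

Wien's law: T = b/λ_max = 2.898×10⁻³/3.665×10⁻⁶ = 790.723 K.
Area A = 0.0157 m².
Then P = εσAT⁴ = 0.909×5.670×10⁻⁸×0.0157×(790.723)⁴ = 316 W.

P ≈ 316 W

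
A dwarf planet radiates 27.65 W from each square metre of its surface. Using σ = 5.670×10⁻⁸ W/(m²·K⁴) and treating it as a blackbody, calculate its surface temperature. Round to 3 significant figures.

I = σT⁴, so T = (I/σ)^(1/4) = (27.65/(5.670×10⁻⁸))^(1/4) = 149 K.

T ≈ 149 K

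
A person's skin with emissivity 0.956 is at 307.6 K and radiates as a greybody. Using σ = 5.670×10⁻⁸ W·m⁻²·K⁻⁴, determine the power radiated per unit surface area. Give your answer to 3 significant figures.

I ≈ 485 W/m²

Stefan–Boltzmann: I = εσT⁴ = 0.956 × 5.670×10⁻⁸ × (307.6)⁴ = 485 W/m².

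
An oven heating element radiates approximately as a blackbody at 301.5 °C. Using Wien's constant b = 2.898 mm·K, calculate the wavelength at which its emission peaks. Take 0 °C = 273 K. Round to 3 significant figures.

λ_max ≈ 5.04 μm

T = 301.5 °C + 273 = 574.5 K.
Wien's displacement law: λ_max = b/T = (2.898×10⁻³ m·K)/(574.5 K) = 5.044×10⁻⁶ m.
That is 5.04 μm, in the infrared range.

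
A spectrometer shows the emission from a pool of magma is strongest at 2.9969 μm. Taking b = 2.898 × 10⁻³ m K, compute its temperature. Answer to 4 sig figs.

T ≈ 967.0 K

Wien's law gives T = b/λ_max = (2.898×10⁻³ m·K)/(2.9969×10⁻⁶ m) = 967.0 K.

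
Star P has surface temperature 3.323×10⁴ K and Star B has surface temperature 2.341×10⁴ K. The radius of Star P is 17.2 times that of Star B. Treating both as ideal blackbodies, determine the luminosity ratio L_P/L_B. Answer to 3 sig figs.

L_P/L_B ≈ 1.20×10³

L ∝ R²T⁴, so L_P/L_B = (R_P/R_B)²(T_P/T_B)⁴ = (17.2)² × (3.323×10⁴/2.341×10⁴)⁴ = 295.84 × 4.05990 = 1.20×10³.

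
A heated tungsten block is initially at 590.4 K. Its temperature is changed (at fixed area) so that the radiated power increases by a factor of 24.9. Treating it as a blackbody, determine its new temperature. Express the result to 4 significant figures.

P ∝ T⁴, so T₂/T₁ = (P₂/P₁)^(1/4) = (24.9)^(1/4) = 2.23383.
T₂ = 590.4 × 2.23383 = 1319 K.

T₂ ≈ 1319 K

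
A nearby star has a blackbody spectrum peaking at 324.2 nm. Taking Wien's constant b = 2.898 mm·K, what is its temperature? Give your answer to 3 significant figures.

T ≈ 8.94×10³ K

Wien's law gives T = b/λ_max = (2.898×10⁻³ m·K)/(3.242×10⁻⁷ m) = 8.94×10³ K.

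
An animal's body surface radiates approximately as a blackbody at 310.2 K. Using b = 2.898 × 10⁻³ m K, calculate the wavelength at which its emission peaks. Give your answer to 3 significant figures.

λ_max ≈ 9.34 μm

Wien's displacement law: λ_max = b/T = (2.898×10⁻³ m·K)/(310.2 K) = 9.342×10⁻⁶ m.
That is 9.34 μm, in the infrared range.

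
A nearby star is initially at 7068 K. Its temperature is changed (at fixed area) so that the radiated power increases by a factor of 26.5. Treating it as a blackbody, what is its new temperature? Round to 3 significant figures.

P ∝ T⁴, so T₂/T₁ = (P₂/P₁)^(1/4) = (26.5)^(1/4) = 2.26888.
T₂ = 7068 × 2.26888 = 1.60×10⁴ K.

T₂ ≈ 1.60×10⁴ K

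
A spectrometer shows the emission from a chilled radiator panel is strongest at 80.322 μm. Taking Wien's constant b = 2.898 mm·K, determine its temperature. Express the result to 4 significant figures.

T ≈ 36.08 K

Wien's law gives T = b/λ_max = (2.898×10⁻³ m·K)/(8.0322×10⁻⁵ m) = 36.08 K.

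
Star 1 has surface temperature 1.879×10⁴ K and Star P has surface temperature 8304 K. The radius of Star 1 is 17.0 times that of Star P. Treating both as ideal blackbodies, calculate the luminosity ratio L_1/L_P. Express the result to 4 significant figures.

L ∝ R²T⁴, so L_1/L_P = (R_1/R_P)²(T_1/T_P)⁴ = (17.0)² × (1.879×10⁴/8304)⁴ = 289 × 26.2155 = 7576.

L_1/L_P ≈ 7576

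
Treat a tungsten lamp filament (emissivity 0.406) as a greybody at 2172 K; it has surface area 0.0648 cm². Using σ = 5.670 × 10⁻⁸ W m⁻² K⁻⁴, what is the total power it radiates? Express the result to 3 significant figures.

Area A = 0.0648 cm² = 6.48×10⁻⁶ m².
P = εσAT⁴ = 0.406 × 5.670×10⁻⁸ × 6.48×10⁻⁶ × (2172)⁴ = 3.32 W.

P ≈ 3.32 W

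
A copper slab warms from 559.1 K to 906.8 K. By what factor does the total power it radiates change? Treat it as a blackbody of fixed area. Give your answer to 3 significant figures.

P₂/P₁ ≈ 6.92

P ∝ T⁴, so P₂/P₁ = (T₂/T₁)⁴ = (906.8/559.1)⁴ = (1.62189)⁴ = 6.92.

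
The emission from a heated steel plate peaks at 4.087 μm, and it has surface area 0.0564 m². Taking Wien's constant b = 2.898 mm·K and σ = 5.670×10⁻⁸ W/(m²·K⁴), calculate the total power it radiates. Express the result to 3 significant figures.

Wien's law: T = b/λ_max = 2.898×10⁻³/4.087×10⁻⁶ = 709.078 K.
Area A = 0.0564 m².
Then P = σAT⁴ = 5.670×10⁻⁸×0.0564×(709.078)⁴ = 808 W.

P ≈ 808 W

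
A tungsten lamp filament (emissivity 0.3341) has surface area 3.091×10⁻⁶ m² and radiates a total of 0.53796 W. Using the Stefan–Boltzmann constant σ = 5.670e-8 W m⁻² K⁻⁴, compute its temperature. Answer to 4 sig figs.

T ≈ 1741 K

Area A = 3.091×10⁻⁶ m².
P = εσAT⁴ ⇒ T = (P/(εσA))^(1/4) = (0.53796/(0.3341×5.670×10⁻⁸×3.091×10⁻⁶))^(1/4) = 1741 K.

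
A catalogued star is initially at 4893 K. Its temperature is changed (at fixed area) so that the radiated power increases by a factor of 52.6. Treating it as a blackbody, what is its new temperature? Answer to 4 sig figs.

P ∝ T⁴, so T₂/T₁ = (P₂/P₁)^(1/4) = (52.6)^(1/4) = 2.69306.
T₂ = 4893 × 2.69306 = 1.318×10⁴ K.

T₂ ≈ 1.318×10⁴ K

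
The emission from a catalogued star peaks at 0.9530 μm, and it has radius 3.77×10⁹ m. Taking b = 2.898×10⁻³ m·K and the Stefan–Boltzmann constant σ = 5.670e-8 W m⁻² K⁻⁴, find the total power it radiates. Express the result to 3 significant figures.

Wien's law: T = b/λ_max = 2.898×10⁻³/9.530×10⁻⁷ = 3040.92 K.
Surface area A = 4πR² = 4π(3.77×10⁹ m)² = 1.78605×10²⁰ m².
Then P = σAT⁴ = 5.670×10⁻⁸×1.78605×10²⁰×(3040.92)⁴ = 8.66×10²⁶ W.

P ≈ 8.66×10²⁶ W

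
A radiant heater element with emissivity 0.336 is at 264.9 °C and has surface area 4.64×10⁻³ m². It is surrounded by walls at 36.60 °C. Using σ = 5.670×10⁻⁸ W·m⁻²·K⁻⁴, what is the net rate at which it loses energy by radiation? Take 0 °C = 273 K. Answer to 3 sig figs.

T = 264.9 °C + 273 = 537.9 K.
Surroundings: T = 36.60 °C + 273 = 309.60 K.
Area A = 4.64×10⁻³ m².
Net radiated power P_net = εσA(T⁴ − T₀⁴) = 0.336×5.670×10⁻⁸×4.64×10⁻³×(537.9⁴ − 309.60⁴).
T⁴ − T₀⁴ = 8.37156×10¹⁰ − 9.18764×10⁹ = 7.45280×10¹⁰ K⁴, so P_net = 6.59 W.

Net loss ≈ 6.59 W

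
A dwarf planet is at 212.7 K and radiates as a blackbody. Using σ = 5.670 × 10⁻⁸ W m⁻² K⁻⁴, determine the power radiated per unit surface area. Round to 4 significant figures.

I ≈ 116.1 W/m²

Stefan–Boltzmann: I = σT⁴ = 5.670×10⁻⁸ × (212.7)⁴ = 116.1 W/m².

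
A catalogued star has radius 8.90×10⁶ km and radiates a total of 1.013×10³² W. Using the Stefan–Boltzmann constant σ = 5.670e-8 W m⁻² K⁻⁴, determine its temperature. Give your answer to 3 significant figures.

Surface area A = 4πR² = 4π(8.90×10⁹ m)² = 9.95382×10²⁰ m².
P = σAT⁴ ⇒ T = (P/(σA))^(1/4) = (1.013×10³²/(5.670×10⁻⁸×9.95382×10²⁰))^(1/4) = 3.66×10⁴ K.

T ≈ 3.66×10⁴ K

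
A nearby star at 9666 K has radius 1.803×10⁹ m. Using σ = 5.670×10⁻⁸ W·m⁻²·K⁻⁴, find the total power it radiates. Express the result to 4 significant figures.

P ≈ 2.022×10²⁸ W

Surface area A = 4πR² = 4π(1.803×10⁹ m)² = 4.08509×10¹⁹ m².
P = σAT⁴ = 5.670×10⁻⁸ × 4.08509×10¹⁹ × (9666)⁴ = 2.022×10²⁸ W.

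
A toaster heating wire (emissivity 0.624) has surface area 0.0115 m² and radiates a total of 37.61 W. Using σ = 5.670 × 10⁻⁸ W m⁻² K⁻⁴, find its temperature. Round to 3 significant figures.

Area A = 0.0115 m².
P = εσAT⁴ ⇒ T = (P/(εσA))^(1/4) = (37.61/(0.624×5.670×10⁻⁸×0.0115))^(1/4) = 551 K.

T ≈ 551 K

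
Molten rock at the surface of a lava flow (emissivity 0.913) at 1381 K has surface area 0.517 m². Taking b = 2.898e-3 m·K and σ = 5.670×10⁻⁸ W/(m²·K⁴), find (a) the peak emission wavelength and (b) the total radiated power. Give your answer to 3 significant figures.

(a) λ_max = b/T = 2.898×10⁻³/1381 = 2.098×10⁻⁶ m = 2.10 μm.
Area A = 0.517 m².
(b) P = εσAT⁴ = 0.913×5.670×10⁻⁸×0.517×(1381)⁴ = 9.73×10⁴ W.

λ_max ≈ 2.10 μm; P ≈ 9.73×10⁴ W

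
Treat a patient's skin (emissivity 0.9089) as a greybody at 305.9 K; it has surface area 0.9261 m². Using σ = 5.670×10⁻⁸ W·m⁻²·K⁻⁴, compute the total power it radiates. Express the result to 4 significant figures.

P ≈ 417.9 W

Area A = 0.9261 m².
P = εσAT⁴ = 0.9089 × 5.670×10⁻⁸ × 0.9261 × (305.9)⁴ = 417.9 W.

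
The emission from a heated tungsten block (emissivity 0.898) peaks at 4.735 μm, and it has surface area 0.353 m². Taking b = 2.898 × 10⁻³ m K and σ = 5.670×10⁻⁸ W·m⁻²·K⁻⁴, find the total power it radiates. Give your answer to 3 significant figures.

P ≈ 2.52×10³ W

Wien's law: T = b/λ_max = 2.898×10⁻³/4.735×10⁻⁶ = 612.038 K.
Area A = 0.353 m².
Then P = εσAT⁴ = 0.898×5.670×10⁻⁸×0.353×(612.038)⁴ = 2.52×10³ W.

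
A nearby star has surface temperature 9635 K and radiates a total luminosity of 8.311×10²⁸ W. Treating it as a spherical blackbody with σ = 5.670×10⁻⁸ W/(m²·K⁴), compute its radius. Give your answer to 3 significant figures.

R ≈ 3.68×10⁹ m

L = 4πR²σT⁴ ⇒ R = √(L/(4πσT⁴)).
σT⁴ = 4.88641×10⁸ W/m², so R = √(8.311×10²⁸/(4π×4.88641×10⁸)) = 3.68×10⁹ m.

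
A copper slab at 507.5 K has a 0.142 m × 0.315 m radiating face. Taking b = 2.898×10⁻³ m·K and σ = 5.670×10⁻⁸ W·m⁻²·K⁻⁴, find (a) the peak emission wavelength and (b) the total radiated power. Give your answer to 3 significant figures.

(a) λ_max = b/T = 2.898×10⁻³/507.5 = 5.710×10⁻⁶ m = 5.71 μm.
Area A = 0.142 × 0.315 = 0.04473 m².
(b) P = σAT⁴ = 5.670×10⁻⁸×0.04473×(507.5)⁴ = 168 W.

λ_max ≈ 5.71 μm; P ≈ 168 W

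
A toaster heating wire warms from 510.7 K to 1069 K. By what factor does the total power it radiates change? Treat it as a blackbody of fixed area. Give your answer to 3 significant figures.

P₂/P₁ ≈ 19.2

P ∝ T⁴, so P₂/P₁ = (T₂/T₁)⁴ = (1069/510.7)⁴ = (2.09321)⁴ = 19.2.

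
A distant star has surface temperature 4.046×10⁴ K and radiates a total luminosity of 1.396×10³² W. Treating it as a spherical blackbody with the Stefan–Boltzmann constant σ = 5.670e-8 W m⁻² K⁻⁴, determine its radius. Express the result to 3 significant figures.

L = 4πR²σT⁴ ⇒ R = √(L/(4πσT⁴)).
σT⁴ = 1.51945×10¹¹ W/m², so R = √(1.396×10³²/(4π×1.51945×10¹¹)) = 8.55×10⁹ m.

R ≈ 8.55×10⁹ m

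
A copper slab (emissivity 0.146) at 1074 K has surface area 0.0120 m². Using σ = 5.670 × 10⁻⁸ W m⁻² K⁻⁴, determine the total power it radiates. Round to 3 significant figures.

Area A = 0.0120 m².
P = εσAT⁴ = 0.146 × 5.670×10⁻⁸ × 0.0120 × (1074)⁴ = 132 W.

P ≈ 132 W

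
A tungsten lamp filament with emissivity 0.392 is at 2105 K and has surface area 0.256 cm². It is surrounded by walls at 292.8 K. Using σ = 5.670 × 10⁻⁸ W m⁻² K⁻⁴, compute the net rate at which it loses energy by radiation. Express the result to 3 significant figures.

Area A = 0.256 cm² = 2.56×10⁻⁵ m².
Net radiated power P_net = εσA(T⁴ − T₀⁴) = 0.392×5.670×10⁻⁸×2.56×10⁻⁵×(2105⁴ − 292.8⁴).
T⁴ − T₀⁴ = 1.96340×10¹³ − 7.34995×10⁹ = 1.96267×10¹³ K⁴, so P_net = 11.2 W.

Net loss ≈ 11.2 W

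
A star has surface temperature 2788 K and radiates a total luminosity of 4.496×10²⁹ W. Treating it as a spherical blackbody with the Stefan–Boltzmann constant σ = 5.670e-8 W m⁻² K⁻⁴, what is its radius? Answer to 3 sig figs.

L = 4πR²σT⁴ ⇒ R = √(L/(4πσT⁴)).
σT⁴ = 3.42574×10⁶ W/m², so R = √(4.496×10²⁹/(4π×3.42574×10⁶)) = 1.02×10¹¹ m.

R ≈ 1.02×10¹¹ m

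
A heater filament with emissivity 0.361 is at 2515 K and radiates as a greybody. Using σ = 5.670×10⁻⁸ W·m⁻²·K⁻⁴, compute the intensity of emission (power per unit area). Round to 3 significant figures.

I ≈ 8.19×10⁵ W/m²

Stefan–Boltzmann: I = εσT⁴ = 0.361 × 5.670×10⁻⁸ × (2515)⁴ = 8.19×10⁵ W/m².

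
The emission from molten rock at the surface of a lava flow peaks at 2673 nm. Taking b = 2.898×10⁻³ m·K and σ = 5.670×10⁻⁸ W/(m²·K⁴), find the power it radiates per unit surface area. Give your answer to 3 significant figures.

I ≈ 7.83×10⁴ W/m²

Wien's law: T = b/λ_max = 2.898×10⁻³/2.673×10⁻⁶ = 1084.18 K.
Then I = σT⁴ = 5.670×10⁻⁸×(1084.18)⁴ = 7.83×10⁴ W/m².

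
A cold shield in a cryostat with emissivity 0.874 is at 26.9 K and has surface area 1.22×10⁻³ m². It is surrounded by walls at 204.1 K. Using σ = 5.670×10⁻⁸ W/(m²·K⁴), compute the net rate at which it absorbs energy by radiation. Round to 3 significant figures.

Area A = 1.22×10⁻³ m².
Net radiated power P_net = εσA(T⁴ − T₀⁴) = 0.874×5.670×10⁻⁸×1.22×10⁻³×(26.9⁴ − 204.1⁴).
T⁴ − T₀⁴ = 5.23611×10⁵ − 1.73529×10⁹ = -1.73477×10⁹ K⁴, so P_net = -0.105 W — negative, meaning a net gain of 0.105 W.

Net gain ≈ 0.105 W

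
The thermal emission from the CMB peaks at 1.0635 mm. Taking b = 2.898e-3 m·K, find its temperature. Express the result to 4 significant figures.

Wien's law gives T = b/λ_max = (2.898×10⁻³ m·K)/(1.0635×10⁻³ m) = 2.725 K.

T ≈ 2.725 K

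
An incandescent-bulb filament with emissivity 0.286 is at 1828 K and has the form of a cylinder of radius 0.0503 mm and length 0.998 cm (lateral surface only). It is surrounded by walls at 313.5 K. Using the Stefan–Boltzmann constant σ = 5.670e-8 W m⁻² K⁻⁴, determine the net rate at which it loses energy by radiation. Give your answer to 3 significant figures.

Net loss ≈ 0.571 W

Lateral area A = 2πrL = 2π×5.03×10⁻⁵×9.98×10⁻³ = 3.15412×10⁻⁶ m².
Net radiated power P_net = εσA(T⁴ − T₀⁴) = 0.286×5.670×10⁻⁸×3.15412×10⁻⁶×(1828⁴ − 313.5⁴).
T⁴ − T₀⁴ = 1.11662×10¹³ − 9.65940×10⁹ = 1.11565×10¹³ K⁴, so P_net = 0.571 W.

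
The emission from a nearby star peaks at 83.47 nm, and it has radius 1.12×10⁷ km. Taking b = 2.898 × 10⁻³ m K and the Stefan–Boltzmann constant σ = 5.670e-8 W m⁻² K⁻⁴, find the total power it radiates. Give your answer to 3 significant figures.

Wien's law: T = b/λ_max = 2.898×10⁻³/8.347×10⁻⁸ = 34719.1 K.
Surface area A = 4πR² = 4π(1.12×10¹⁰ m)² = 1.57633×10²¹ m².
Then P = σAT⁴ = 5.670×10⁻⁸×1.57633×10²¹×(34719.1)⁴ = 1.30×10³² W.

P ≈ 1.30×10³² W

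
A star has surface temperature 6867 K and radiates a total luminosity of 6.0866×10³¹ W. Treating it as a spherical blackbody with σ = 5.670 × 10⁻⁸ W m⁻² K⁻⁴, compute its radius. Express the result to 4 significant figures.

L = 4πR²σT⁴ ⇒ R = √(L/(4πσT⁴)).
σT⁴ = 1.26081×10⁸ W/m², so R = √(6.0866×10³¹/(4π×1.26081×10⁸)) = 1.960×10¹¹ m.

R ≈ 1.960×10¹¹ m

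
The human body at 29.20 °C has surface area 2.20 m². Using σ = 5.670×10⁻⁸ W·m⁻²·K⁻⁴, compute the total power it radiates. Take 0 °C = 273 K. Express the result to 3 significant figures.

T = 29.20 °C + 273 = 302.20 K.
Area A = 2.20 m².
P = σAT⁴ = 5.670×10⁻⁸ × 2.20 × (302.20)⁴ = 1.04×10³ W.

P ≈ 1.04×10³ W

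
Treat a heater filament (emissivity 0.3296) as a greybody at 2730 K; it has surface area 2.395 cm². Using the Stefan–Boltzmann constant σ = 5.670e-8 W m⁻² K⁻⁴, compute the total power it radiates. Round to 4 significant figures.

P ≈ 248.6 W

Area A = 2.395 cm² = 2.395×10⁻⁴ m².
P = εσAT⁴ = 0.3296 × 5.670×10⁻⁸ × 2.395×10⁻⁴ × (2730)⁴ = 248.6 W.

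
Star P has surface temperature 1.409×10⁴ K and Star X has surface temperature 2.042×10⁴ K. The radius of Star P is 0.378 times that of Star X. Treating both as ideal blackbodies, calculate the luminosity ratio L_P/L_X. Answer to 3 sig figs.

L ∝ R²T⁴, so L_P/L_X = (R_P/R_X)²(T_P/T_X)⁴ = (0.378)² × (1.409×10⁴/2.042×10⁴)⁴ = 0.142884 × 0.226684 = 0.0324.

L_P/L_X ≈ 0.0324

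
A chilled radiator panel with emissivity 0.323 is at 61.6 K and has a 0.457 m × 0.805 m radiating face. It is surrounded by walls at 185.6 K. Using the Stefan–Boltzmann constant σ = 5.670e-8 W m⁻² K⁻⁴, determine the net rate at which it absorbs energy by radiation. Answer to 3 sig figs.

Area A = 0.457 × 0.805 = 0.367885 m².
Net radiated power P_net = εσA(T⁴ − T₀⁴) = 0.323×5.670×10⁻⁸×0.367885×(61.6⁴ − 185.6⁴).
T⁴ − T₀⁴ = 1.43987×10⁷ − 1.18662×10⁹ = -1.17222×10⁹ K⁴, so P_net = -7.90 W — negative, meaning a net gain of 7.90 W.

Net gain ≈ 7.90 W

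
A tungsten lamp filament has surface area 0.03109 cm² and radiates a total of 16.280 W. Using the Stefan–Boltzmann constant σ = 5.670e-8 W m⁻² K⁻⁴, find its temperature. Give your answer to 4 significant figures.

Area A = 0.03109 cm² = 3.109×10⁻⁶ m².
P = σAT⁴ ⇒ T = (P/(σA))^(1/4) = (16.280/(5.670×10⁻⁸×3.109×10⁻⁶))^(1/4) = 3100 K.

T ≈ 3100 K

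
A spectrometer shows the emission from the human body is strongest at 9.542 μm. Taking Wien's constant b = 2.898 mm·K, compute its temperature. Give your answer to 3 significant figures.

Wien's law gives T = b/λ_max = (2.898×10⁻³ m·K)/(9.542×10⁻⁶ m) = 304 K.

T ≈ 304 K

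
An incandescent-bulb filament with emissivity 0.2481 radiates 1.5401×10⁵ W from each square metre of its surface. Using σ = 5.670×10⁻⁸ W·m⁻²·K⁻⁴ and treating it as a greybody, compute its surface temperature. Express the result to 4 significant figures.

T ≈ 1819 K

I = εσT⁴, so T = (I/εσ)^(1/4) = (1.5401×10⁵/(0.2481×5.670×10⁻⁸))^(1/4) = 1819 K.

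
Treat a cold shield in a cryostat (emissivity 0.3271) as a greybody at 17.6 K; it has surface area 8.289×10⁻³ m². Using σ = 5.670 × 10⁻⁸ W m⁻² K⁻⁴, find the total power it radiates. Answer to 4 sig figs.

P ≈ 1.475×10⁻⁵ W

Area A = 8.289×10⁻³ m².
P = εσAT⁴ = 0.3271 × 5.670×10⁻⁸ × 8.289×10⁻³ × (17.6)⁴ = 1.475×10⁻⁵ W.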